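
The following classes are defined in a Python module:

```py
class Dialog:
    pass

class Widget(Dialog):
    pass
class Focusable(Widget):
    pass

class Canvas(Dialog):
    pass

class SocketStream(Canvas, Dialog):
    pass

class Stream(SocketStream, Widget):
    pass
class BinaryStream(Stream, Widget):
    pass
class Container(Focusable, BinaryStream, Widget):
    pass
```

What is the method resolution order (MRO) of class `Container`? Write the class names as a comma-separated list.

L[Container] = Container + merge(L[Focusable], L[BinaryStream], L[Widget], [Focusable BinaryStream Widget])
  take Focusable:  [Focusable Widget Dialog object] + [BinaryStream Stream SocketStream Canvas Widget Dialog object] + [Widget Dialog object] + [Focusable BinaryStream Widget]
  take BinaryStream:  [Widget Dialog object] + [BinaryStream Stream SocketStream Canvas Widget Dialog object] + [Widget Dialog object] + [BinaryStream Widget]
  take Stream:  [Widget Dialog object] + [Stream SocketStream Canvas Widget Dialog object] + [Widget Dialog object] + [Widget]
  take SocketStream:  [Widget Dialog object] + [SocketStream Canvas Widget Dialog object] + [Widget Dialog object] + [Widget]
  take Canvas:  [Widget Dialog object] + [Canvas Widget Dialog object] + [Widget Dialog object] + [Widget]
  take Widget:  [Widget Dialog object] + [Widget Dialog object] + [Widget Dialog object] + [Widget]
  take Dialog:  [Dialog object] + [Dialog object] + [Dialog object]
  take object:  [object] + [object] + [object]

Container, Focusable, BinaryStream, Stream, SocketStream, Canvas, Widget, Dialog, object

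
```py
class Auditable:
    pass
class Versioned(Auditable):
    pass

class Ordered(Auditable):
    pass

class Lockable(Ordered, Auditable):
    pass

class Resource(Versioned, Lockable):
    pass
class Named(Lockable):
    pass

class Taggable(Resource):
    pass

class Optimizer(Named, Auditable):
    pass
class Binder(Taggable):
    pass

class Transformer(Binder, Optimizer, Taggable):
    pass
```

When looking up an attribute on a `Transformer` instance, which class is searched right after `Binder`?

Optimizer

L[Transformer] = Transformer + merge(L[Binder], L[Optimizer], L[Taggable], [Binder Optimizer Taggable])
  take Binder:  [Binder Taggable Resource Versioned Lockable Ordered Auditable object] + [Optimizer Named Lockable Ordered Auditable object] + [Taggable Resource Versioned Lockable Ordered Auditable object] + [Binder Optimizer Taggable]
  take Optimizer:  [Taggable Resource Versioned Lockable Ordered Auditable object] + [Optimizer Named Lockable Ordered Auditable object] + [Taggable Resource Versioned Lockable Ordered Auditable object] + [Optimizer Taggable]
  take Taggable:  [Taggable Resource Versioned Lockable Ordered Auditable object] + [Named Lockable Ordered Auditable object] + [Taggable Resource Versioned Lockable Ordered Auditable object] + [Taggable]
  take Resource:  [Resource Versioned Lockable Ordered Auditable object] + [Named Lockable Ordered Auditable object] + [Resource Versioned Lockable Ordered Auditable object]
  take Versioned:  [Versioned Lockable Ordered Auditable object] + [Named Lockable Ordered Auditable object] + [Versioned Lockable Ordered Auditable object]
  take Named:  [Lockable Ordered Auditable object] + [Named Lockable Ordered Auditable object] + [Lockable Ordered Auditable object]
  take Lockable:  [Lockable Ordered Auditable object] + [Lockable Ordered Auditable object] + [Lockable Ordered Auditable object]
  take Ordered:  [Ordered Auditable object] + [Ordered Auditable object] + [Ordered Auditable object]
  take Auditable:  [Auditable object] + [Auditable object] + [Auditable object]
  take object:  [object] + [object] + [object]
MRO: Transformer Binder Optimizer Taggable Resource Versioned Named Lockable Ordered Auditable object
Binder is at position 1; next is Optimizer.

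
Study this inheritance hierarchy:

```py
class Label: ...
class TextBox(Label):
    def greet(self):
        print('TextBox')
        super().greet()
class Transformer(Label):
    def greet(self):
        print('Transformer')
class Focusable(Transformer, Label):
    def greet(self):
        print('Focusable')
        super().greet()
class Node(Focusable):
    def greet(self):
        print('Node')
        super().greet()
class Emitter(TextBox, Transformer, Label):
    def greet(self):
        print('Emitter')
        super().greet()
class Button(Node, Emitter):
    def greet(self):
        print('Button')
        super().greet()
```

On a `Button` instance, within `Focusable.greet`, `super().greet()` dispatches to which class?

L[Button] = Button + merge(L[Node], L[Emitter], [Node Emitter])
  take Node:  [Node Focusable Transformer Label object] + [Emitter TextBox Transformer Label object] + [Node Emitter]
  take Focusable:  [Focusable Transformer Label object] + [Emitter TextBox Transformer Label object] + [Emitter]
  take Emitter:  [Transformer Label object] + [Emitter TextBox Transformer Label object] + [Emitter]
  take TextBox:  [Transformer Label object] + [TextBox Transformer Label object]
  take Transformer:  [Transformer Label object] + [Transformer Label object]
  take Label:  [Label object] + [Label object]
  take object:  [object] + [object]
MRO: Button Node Focusable Emitter TextBox Transformer Label object
super() in Focusable.greet on a Button instance goes to the class after Focusable in Button's MRO: Emitter.

Emitter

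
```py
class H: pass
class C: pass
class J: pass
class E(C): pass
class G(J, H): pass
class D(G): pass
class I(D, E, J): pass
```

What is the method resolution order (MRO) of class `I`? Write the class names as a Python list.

L[I] = I + merge(L[D], L[E], L[J], [D E J])
  take D:  [D G J H object] + [E C object] + [J object] + [D E J]
  take G:  [G J H object] + [E C object] + [J object] + [E J]
  take E:  [J H object] + [E C object] + [J object] + [E J]
  take J:  [J H object] + [C object] + [J object] + [J]
  take H:  [H object] + [C object] + [object]
  take C:  [object] + [C object] + [object]
  take object:  [object] + [object] + [object]

[I, D, G, E, J, H, C, object]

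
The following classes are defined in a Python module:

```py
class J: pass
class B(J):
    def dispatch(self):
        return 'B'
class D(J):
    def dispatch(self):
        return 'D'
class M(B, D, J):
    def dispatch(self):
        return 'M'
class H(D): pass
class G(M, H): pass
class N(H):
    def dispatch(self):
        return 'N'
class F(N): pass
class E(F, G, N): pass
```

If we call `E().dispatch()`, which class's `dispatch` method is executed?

N

L[E] = E + merge(L[F], L[G], L[N], [F G N])
  take F:  [F N H D J object] + [G M B H D J object] + [N H D J object] + [F G N]
  take G:  [N H D J object] + [G M B H D J object] + [N H D J object] + [G N]
  take N:  [N H D J object] + [M B H D J object] + [N H D J object] + [N]
  take M:  [H D J object] + [M B H D J object] + [H D J object]
  take B:  [H D J object] + [B H D J object] + [H D J object]
  take H:  [H D J object] + [H D J object] + [H D J object]
  take D:  [D J object] + [D J object] + [D J object]
  take J:  [J object] + [J object] + [J object]
  take object:  [object] + [object] + [object]
MRO: E F G N M B H D J object
dispatch is defined in: B, D, M, N. First along the MRO is N.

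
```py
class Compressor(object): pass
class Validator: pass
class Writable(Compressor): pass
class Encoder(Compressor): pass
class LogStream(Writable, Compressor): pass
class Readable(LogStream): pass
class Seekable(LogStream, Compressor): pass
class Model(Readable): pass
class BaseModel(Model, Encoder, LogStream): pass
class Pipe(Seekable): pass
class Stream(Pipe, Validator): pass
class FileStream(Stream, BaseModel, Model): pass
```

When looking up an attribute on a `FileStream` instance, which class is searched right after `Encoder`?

LogStream

L[FileStream] = FileStream + merge(L[Stream], L[BaseModel], L[Model], [Stream BaseModel Model])
  take Stream:  [Stream Pipe Seekable LogStream Writable Compressor Validator object] + [BaseModel Model Readable Encoder LogStream Writable Compressor object] + [Model Readable LogStream Writable Compressor object] + [Stream BaseModel Model]
  take Pipe:  [Pipe Seekable LogStream Writable Compressor Validator object] + [BaseModel Model Readable Encoder LogStream Writable Compressor object] + [Model Readable LogStream Writable Compressor object] + [BaseModel Model]
  take Seekable:  [Seekable LogStream Writable Compressor Validator object] + [BaseModel Model Readable Encoder LogStream Writable Compressor object] + [Model Readable LogStream Writable Compressor object] + [BaseModel Model]
  take BaseModel:  [LogStream Writable Compressor Validator object] + [BaseModel Model Readable Encoder LogStream Writable Compressor object] + [Model Readable LogStream Writable Compressor object] + [BaseModel Model]
  take Model:  [LogStream Writable Compressor Validator object] + [Model Readable Encoder LogStream Writable Compressor object] + [Model Readable LogStream Writable Compressor object] + [Model]
  take Readable:  [LogStream Writable Compressor Validator object] + [Readable Encoder LogStream Writable Compressor object] + [Readable LogStream Writable Compressor object]
  take Encoder:  [LogStream Writable Compressor Validator object] + [Encoder LogStream Writable Compressor object] + [LogStream Writable Compressor object]
  take LogStream:  [LogStream Writable Compressor Validator object] + [LogStream Writable Compressor object] + [LogStream Writable Compressor object]
  take Writable:  [Writable Compressor Validator object] + [Writable Compressor object] + [Writable Compressor object]
  take Compressor:  [Compressor Validator object] + [Compressor object] + [Compressor object]
  take Validator:  [Validator object] + [object] + [object]
  take object:  [object] + [object] + [object]
MRO: FileStream Stream Pipe Seekable BaseModel Model Readable Encoder LogStream Writable Compressor Validator object
Encoder is at position 7; next is LogStream.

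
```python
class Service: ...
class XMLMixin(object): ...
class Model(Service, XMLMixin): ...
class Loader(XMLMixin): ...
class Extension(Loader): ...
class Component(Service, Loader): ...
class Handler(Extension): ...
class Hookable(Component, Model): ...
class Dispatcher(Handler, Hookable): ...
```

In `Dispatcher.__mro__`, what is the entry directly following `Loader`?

L[Dispatcher] = Dispatcher + merge(L[Handler], L[Hookable], [Handler Hookable])
  take Handler:  [Handler Extension Loader XMLMixin object] + [Hookable Component Model Service Loader XMLMixin object] + [Handler Hookable]
  take Extension:  [Extension Loader XMLMixin object] + [Hookable Component Model Service Loader XMLMixin object] + [Hookable]
  take Hookable:  [Loader XMLMixin object] + [Hookable Component Model Service Loader XMLMixin object] + [Hookable]
  take Component:  [Loader XMLMixin object] + [Component Model Service Loader XMLMixin object]
  take Model:  [Loader XMLMixin object] + [Model Service Loader XMLMixin object]
  take Service:  [Loader XMLMixin object] + [Service Loader XMLMixin object]
  take Loader:  [Loader XMLMixin object] + [Loader XMLMixin object]
  take XMLMixin:  [XMLMixin object] + [XMLMixin object]
  take object:  [object] + [object]
MRO: Dispatcher Handler Extension Hookable Component Model Service Loader XMLMixin object
Loader is at position 7; next is XMLMixin.

XMLMixin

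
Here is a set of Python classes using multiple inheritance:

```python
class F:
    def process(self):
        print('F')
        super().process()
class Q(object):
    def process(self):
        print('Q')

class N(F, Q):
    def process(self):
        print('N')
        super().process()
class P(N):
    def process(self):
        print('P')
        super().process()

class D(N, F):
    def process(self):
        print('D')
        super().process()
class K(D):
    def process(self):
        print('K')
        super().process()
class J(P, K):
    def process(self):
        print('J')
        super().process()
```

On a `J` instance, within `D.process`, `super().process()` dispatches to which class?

L[J] = J + merge(L[P], L[K], [P K])
  take P:  [P N F Q object] + [K D N F Q object] + [P K]
  take K:  [N F Q object] + [K D N F Q object] + [K]
  take D:  [N F Q object] + [D N F Q object]
  take N:  [N F Q object] + [N F Q object]
  take F:  [F Q object] + [F Q object]
  take Q:  [Q object] + [Q object]
  take object:  [object] + [object]
MRO: J P K D N F Q object
super() in D.process on a J instance goes to the class after D in J's MRO: N.

N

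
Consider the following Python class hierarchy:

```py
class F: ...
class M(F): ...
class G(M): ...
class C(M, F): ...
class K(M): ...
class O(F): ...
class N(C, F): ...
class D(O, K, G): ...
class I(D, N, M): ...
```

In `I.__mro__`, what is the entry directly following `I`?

L[I] = I + merge(L[D], L[N], L[M], [D N M])
  take D:  [D O K G M F object] + [N C M F object] + [M F object] + [D N M]
  take O:  [O K G M F object] + [N C M F object] + [M F object] + [N M]
  take K:  [K G M F object] + [N C M F object] + [M F object] + [N M]
  take G:  [G M F object] + [N C M F object] + [M F object] + [N M]
  take N:  [M F object] + [N C M F object] + [M F object] + [N M]
  take C:  [M F object] + [C M F object] + [M F object] + [M]
  take M:  [M F object] + [M F object] + [M F object] + [M]
  take F:  [F object] + [F object] + [F object]
  take object:  [object] + [object] + [object]
MRO: I D O K G N C M F object
I is at position 0; next is D.

D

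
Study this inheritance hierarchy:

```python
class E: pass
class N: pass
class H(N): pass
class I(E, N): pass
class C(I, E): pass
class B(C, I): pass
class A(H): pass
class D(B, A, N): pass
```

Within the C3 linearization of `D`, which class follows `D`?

L[D] = D + merge(L[B], L[A], L[N], [B A N])
  take B:  [B C I E N object] + [A H N object] + [N object] + [B A N]
  take C:  [C I E N object] + [A H N object] + [N object] + [A N]
  take I:  [I E N object] + [A H N object] + [N object] + [A N]
  take E:  [E N object] + [A H N object] + [N object] + [A N]
  take A:  [N object] + [A H N object] + [N object] + [A N]
  take H:  [N object] + [H N object] + [N object] + [N]
  take N:  [N object] + [N object] + [N object] + [N]
  take object:  [object] + [object] + [object]
MRO: D B C I E A H N object
D is at position 0; next is B.

B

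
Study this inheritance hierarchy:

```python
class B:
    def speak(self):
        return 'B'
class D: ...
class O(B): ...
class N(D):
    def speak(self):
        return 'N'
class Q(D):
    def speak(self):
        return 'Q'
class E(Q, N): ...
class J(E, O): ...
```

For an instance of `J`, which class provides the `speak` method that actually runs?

L[J] = J + merge(L[E], L[O], [E O])
  take E:  [E Q N D object] + [O B object] + [E O]
  take Q:  [Q N D object] + [O B object] + [O]
  take N:  [N D object] + [O B object] + [O]
  take D:  [D object] + [O B object] + [O]
  take O:  [object] + [O B object] + [O]
  take B:  [object] + [B object]
  take object:  [object] + [object]
MRO: J E Q N D O B object
speak is defined in: B, N, Q. First along the MRO is Q.

Q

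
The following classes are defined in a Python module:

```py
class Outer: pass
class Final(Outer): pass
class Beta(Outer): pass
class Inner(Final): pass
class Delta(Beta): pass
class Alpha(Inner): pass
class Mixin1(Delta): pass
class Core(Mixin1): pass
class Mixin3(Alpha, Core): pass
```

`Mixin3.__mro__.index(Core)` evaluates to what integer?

L[Mixin3] = Mixin3 + merge(L[Alpha], L[Core], [Alpha Core])
  take Alpha:  [Alpha Inner Final Outer object] + [Core Mixin1 Delta Beta Outer object] + [Alpha Core]
  take Inner:  [Inner Final Outer object] + [Core Mixin1 Delta Beta Outer object] + [Core]
  take Final:  [Final Outer object] + [Core Mixin1 Delta Beta Outer object] + [Core]
  take Core:  [Outer object] + [Core Mixin1 Delta Beta Outer object] + [Core]
  take Mixin1:  [Outer object] + [Mixin1 Delta Beta Outer object]
  take Delta:  [Outer object] + [Delta Beta Outer object]
  take Beta:  [Outer object] + [Beta Outer object]
  take Outer:  [Outer object] + [Outer object]
  take object:  [object] + [object]
MRO: Mixin3 Alpha Inner Final Core Mixin1 Delta Beta Outer object
Core sits at index 4.

4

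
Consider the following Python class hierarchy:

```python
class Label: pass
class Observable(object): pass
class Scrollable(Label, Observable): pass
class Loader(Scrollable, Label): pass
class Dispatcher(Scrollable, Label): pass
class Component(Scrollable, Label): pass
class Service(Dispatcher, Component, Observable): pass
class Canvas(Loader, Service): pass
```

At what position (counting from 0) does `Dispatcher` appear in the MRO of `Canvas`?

L[Canvas] = Canvas + merge(L[Loader], L[Service], [Loader Service])
  take Loader:  [Loader Scrollable Label Observable object] + [Service Dispatcher Component Scrollable Label Observable object] + [Loader Service]
  take Service:  [Scrollable Label Observable object] + [Service Dispatcher Component Scrollable Label Observable object] + [Service]
  take Dispatcher:  [Scrollable Label Observable object] + [Dispatcher Component Scrollable Label Observable object]
  take Component:  [Scrollable Label Observable object] + [Component Scrollable Label Observable object]
  take Scrollable:  [Scrollable Label Observable object] + [Scrollable Label Observable object]
  take Label:  [Label Observable object] + [Label Observable object]
  take Observable:  [Observable object] + [Observable object]
  take object:  [object] + [object]
MRO: Canvas Loader Service Dispatcher Component Scrollable Label Observable object
Dispatcher sits at index 3.

3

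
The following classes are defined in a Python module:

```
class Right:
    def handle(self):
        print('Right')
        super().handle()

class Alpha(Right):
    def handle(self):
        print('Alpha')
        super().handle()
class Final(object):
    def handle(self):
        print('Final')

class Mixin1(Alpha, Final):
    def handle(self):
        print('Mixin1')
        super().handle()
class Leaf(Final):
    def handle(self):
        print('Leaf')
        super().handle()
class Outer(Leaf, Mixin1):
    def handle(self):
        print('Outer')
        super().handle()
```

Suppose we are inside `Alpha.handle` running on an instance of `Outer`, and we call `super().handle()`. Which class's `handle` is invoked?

Right

L[Outer] = Outer + merge(L[Leaf], L[Mixin1], [Leaf Mixin1])
  take Leaf:  [Leaf Final object] + [Mixin1 Alpha Right Final object] + [Leaf Mixin1]
  take Mixin1:  [Final object] + [Mixin1 Alpha Right Final object] + [Mixin1]
  take Alpha:  [Final object] + [Alpha Right Final object]
  take Right:  [Final object] + [Right Final object]
  take Final:  [Final object] + [Final object]
  take object:  [object] + [object]
MRO: Outer Leaf Mixin1 Alpha Right Final object
super() in Alpha.handle on a Outer instance goes to the class after Alpha in Outer's MRO: Right.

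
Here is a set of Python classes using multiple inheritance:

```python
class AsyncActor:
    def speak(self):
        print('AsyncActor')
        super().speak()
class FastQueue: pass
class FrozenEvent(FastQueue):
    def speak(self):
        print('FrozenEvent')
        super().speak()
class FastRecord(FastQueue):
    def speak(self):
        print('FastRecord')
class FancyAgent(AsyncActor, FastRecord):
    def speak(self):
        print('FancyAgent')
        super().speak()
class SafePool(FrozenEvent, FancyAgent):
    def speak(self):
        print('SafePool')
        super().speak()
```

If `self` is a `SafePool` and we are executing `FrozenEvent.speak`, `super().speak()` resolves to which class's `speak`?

L[SafePool] = SafePool + merge(L[FrozenEvent], L[FancyAgent], [FrozenEvent FancyAgent])
  take FrozenEvent:  [FrozenEvent FastQueue object] + [FancyAgent AsyncActor FastRecord FastQueue object] + [FrozenEvent FancyAgent]
  take FancyAgent:  [FastQueue object] + [FancyAgent AsyncActor FastRecord FastQueue object] + [FancyAgent]
  take AsyncActor:  [FastQueue object] + [AsyncActor FastRecord FastQueue object]
  take FastRecord:  [FastQueue object] + [FastRecord FastQueue object]
  take FastQueue:  [FastQueue object] + [FastQueue object]
  take object:  [object] + [object]
MRO: SafePool FrozenEvent FancyAgent AsyncActor FastRecord FastQueue object
super() in FrozenEvent.speak on a SafePool instance goes to the class after FrozenEvent in SafePool's MRO: FancyAgent.

FancyAgent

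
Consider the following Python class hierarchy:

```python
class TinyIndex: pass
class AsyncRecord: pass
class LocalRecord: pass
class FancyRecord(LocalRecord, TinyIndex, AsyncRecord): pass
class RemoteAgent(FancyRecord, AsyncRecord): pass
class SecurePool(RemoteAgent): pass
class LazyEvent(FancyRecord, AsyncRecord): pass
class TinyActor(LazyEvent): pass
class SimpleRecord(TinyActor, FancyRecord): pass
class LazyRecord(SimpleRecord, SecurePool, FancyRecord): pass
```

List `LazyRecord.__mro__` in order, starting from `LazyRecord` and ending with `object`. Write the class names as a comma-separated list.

LazyRecord, SimpleRecord, TinyActor, LazyEvent, SecurePool, RemoteAgent, FancyRecord, LocalRecord, TinyIndex, AsyncRecord, object

L[LazyRecord] = LazyRecord + merge(L[SimpleRecord], L[SecurePool], L[FancyRecord], [SimpleRecord SecurePool FancyRecord])
  take SimpleRecord:  [SimpleRecord TinyActor LazyEvent FancyRecord LocalRecord TinyIndex AsyncRecord object] + [SecurePool RemoteAgent FancyRecord LocalRecord TinyIndex AsyncRecord object] + [FancyRecord LocalRecord TinyIndex AsyncRecord object] + [SimpleRecord SecurePool FancyRecord]
  take TinyActor:  [TinyActor LazyEvent FancyRecord LocalRecord TinyIndex AsyncRecord object] + [SecurePool RemoteAgent FancyRecord LocalRecord TinyIndex AsyncRecord object] + [FancyRecord LocalRecord TinyIndex AsyncRecord object] + [SecurePool FancyRecord]
  take LazyEvent:  [LazyEvent FancyRecord LocalRecord TinyIndex AsyncRecord object] + [SecurePool RemoteAgent FancyRecord LocalRecord TinyIndex AsyncRecord object] + [FancyRecord LocalRecord TinyIndex AsyncRecord object] + [SecurePool FancyRecord]
  take SecurePool:  [FancyRecord LocalRecord TinyIndex AsyncRecord object] + [SecurePool RemoteAgent FancyRecord LocalRecord TinyIndex AsyncRecord object] + [FancyRecord LocalRecord TinyIndex AsyncRecord object] + [SecurePool FancyRecord]
  take RemoteAgent:  [FancyRecord LocalRecord TinyIndex AsyncRecord object] + [RemoteAgent FancyRecord LocalRecord TinyIndex AsyncRecord object] + [FancyRecord LocalRecord TinyIndex AsyncRecord object] + [FancyRecord]
  take FancyRecord:  [FancyRecord LocalRecord TinyIndex AsyncRecord object] + [FancyRecord LocalRecord TinyIndex AsyncRecord object] + [FancyRecord LocalRecord TinyIndex AsyncRecord object] + [FancyRecord]
  take LocalRecord:  [LocalRecord TinyIndex AsyncRecord object] + [LocalRecord TinyIndex AsyncRecord object] + [LocalRecord TinyIndex AsyncRecord object]
  take TinyIndex:  [TinyIndex AsyncRecord object] + [TinyIndex AsyncRecord object] + [TinyIndex AsyncRecord object]
  take AsyncRecord:  [AsyncRecord object] + [AsyncRecord object] + [AsyncRecord object]
  take object:  [object] + [object] + [object]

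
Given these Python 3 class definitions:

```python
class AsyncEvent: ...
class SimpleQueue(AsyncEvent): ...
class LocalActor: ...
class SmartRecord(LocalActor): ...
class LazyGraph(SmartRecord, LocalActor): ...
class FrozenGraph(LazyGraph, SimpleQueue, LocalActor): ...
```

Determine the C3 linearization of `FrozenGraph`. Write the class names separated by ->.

L[FrozenGraph] = FrozenGraph + merge(L[LazyGraph], L[SimpleQueue], L[LocalActor], [LazyGraph SimpleQueue LocalActor])
  take LazyGraph:  [LazyGraph SmartRecord LocalActor object] + [SimpleQueue AsyncEvent object] + [LocalActor object] + [LazyGraph SimpleQueue LocalActor]
  take SmartRecord:  [SmartRecord LocalActor object] + [SimpleQueue AsyncEvent object] + [LocalActor object] + [SimpleQueue LocalActor]
  take SimpleQueue:  [LocalActor object] + [SimpleQueue AsyncEvent object] + [LocalActor object] + [SimpleQueue LocalActor]
  take LocalActor:  [LocalActor object] + [AsyncEvent object] + [LocalActor object] + [LocalActor]
  take AsyncEvent:  [object] + [AsyncEvent object] + [object]
  take object:  [object] + [object] + [object]

FrozenGraph -> LazyGraph -> SmartRecord -> SimpleQueue -> LocalActor -> AsyncEvent -> object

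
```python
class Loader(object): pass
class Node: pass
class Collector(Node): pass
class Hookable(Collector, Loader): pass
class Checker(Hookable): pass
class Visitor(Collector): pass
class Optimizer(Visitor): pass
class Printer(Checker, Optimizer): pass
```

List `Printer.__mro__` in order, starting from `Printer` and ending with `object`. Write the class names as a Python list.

[Printer, Checker, Hookable, Optimizer, Visitor, Collector, Node, Loader, object]

L[Printer] = Printer + merge(L[Checker], L[Optimizer], [Checker Optimizer])
  take Checker:  [Checker Hookable Collector Node Loader object] + [Optimizer Visitor Collector Node object] + [Checker Optimizer]
  take Hookable:  [Hookable Collector Node Loader object] + [Optimizer Visitor Collector Node object] + [Optimizer]
  take Optimizer:  [Collector Node Loader object] + [Optimizer Visitor Collector Node object] + [Optimizer]
  take Visitor:  [Collector Node Loader object] + [Visitor Collector Node object]
  take Collector:  [Collector Node Loader object] + [Collector Node object]
  take Node:  [Node Loader object] + [Node object]
  take Loader:  [Loader object] + [object]
  take object:  [object] + [object]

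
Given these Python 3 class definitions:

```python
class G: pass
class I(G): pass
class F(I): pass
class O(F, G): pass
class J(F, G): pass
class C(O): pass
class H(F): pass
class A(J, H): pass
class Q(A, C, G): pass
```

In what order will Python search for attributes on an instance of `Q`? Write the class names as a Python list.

L[Q] = Q + merge(L[A], L[C], L[G], [A C G])
  take A:  [A J H F I G object] + [C O F I G object] + [G object] + [A C G]
  take J:  [J H F I G object] + [C O F I G object] + [G object] + [C G]
  take H:  [H F I G object] + [C O F I G object] + [G object] + [C G]
  take C:  [F I G object] + [C O F I G object] + [G object] + [C G]
  take O:  [F I G object] + [O F I G object] + [G object] + [G]
  take F:  [F I G object] + [F I G object] + [G object] + [G]
  take I:  [I G object] + [I G object] + [G object] + [G]
  take G:  [G object] + [G object] + [G object] + [G]
  take object:  [object] + [object] + [object]

[Q, A, J, H, C, O, F, I, G, object]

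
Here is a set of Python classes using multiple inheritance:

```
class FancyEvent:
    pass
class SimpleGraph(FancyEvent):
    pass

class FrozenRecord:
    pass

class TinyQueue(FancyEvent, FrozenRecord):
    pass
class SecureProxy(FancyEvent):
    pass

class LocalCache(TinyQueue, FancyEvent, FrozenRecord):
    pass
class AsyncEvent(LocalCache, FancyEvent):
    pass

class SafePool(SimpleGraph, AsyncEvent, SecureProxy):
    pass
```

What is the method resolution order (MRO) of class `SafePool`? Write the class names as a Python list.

[SafePool, SimpleGraph, AsyncEvent, LocalCache, TinyQueue, SecureProxy, FancyEvent, FrozenRecord, object]

L[SafePool] = SafePool + merge(L[SimpleGraph], L[AsyncEvent], L[SecureProxy], [SimpleGraph AsyncEvent SecureProxy])
  take SimpleGraph:  [SimpleGraph FancyEvent object] + [AsyncEvent LocalCache TinyQueue FancyEvent FrozenRecord object] + [SecureProxy FancyEvent object] + [SimpleGraph AsyncEvent SecureProxy]
  take AsyncEvent:  [FancyEvent object] + [AsyncEvent LocalCache TinyQueue FancyEvent FrozenRecord object] + [SecureProxy FancyEvent object] + [AsyncEvent SecureProxy]
  take LocalCache:  [FancyEvent object] + [LocalCache TinyQueue FancyEvent FrozenRecord object] + [SecureProxy FancyEvent object] + [SecureProxy]
  take TinyQueue:  [FancyEvent object] + [TinyQueue FancyEvent FrozenRecord object] + [SecureProxy FancyEvent object] + [SecureProxy]
  take SecureProxy:  [FancyEvent object] + [FancyEvent FrozenRecord object] + [SecureProxy FancyEvent object] + [SecureProxy]
  take FancyEvent:  [FancyEvent object] + [FancyEvent FrozenRecord object] + [FancyEvent object]
  take FrozenRecord:  [object] + [FrozenRecord object] + [object]
  take object:  [object] + [object] + [object]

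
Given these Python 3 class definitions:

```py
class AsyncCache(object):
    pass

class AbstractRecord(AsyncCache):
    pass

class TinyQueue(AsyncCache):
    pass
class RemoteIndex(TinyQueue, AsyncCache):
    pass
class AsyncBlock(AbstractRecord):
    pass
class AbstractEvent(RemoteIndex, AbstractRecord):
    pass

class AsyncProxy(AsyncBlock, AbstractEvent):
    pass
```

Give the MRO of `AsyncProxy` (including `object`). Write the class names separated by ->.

AsyncProxy -> AsyncBlock -> AbstractEvent -> RemoteIndex -> TinyQueue -> AbstractRecord -> AsyncCache -> object

L[AsyncProxy] = AsyncProxy + merge(L[AsyncBlock], L[AbstractEvent], [AsyncBlock AbstractEvent])
  take AsyncBlock:  [AsyncBlock AbstractRecord AsyncCache object] + [AbstractEvent RemoteIndex TinyQueue AbstractRecord AsyncCache object] + [AsyncBlock AbstractEvent]
  take AbstractEvent:  [AbstractRecord AsyncCache object] + [AbstractEvent RemoteIndex TinyQueue AbstractRecord AsyncCache object] + [AbstractEvent]
  take RemoteIndex:  [AbstractRecord AsyncCache object] + [RemoteIndex TinyQueue AbstractRecord AsyncCache object]
  take TinyQueue:  [AbstractRecord AsyncCache object] + [TinyQueue AbstractRecord AsyncCache object]
  take AbstractRecord:  [AbstractRecord AsyncCache object] + [AbstractRecord AsyncCache object]
  take AsyncCache:  [AsyncCache object] + [AsyncCache object]
  take object:  [object] + [object]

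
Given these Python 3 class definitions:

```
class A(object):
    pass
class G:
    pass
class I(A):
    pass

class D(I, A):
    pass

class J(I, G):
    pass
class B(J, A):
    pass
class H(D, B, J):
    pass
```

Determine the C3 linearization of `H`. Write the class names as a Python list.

[H, D, B, J, I, A, G, object]

L[H] = H + merge(L[D], L[B], L[J], [D B J])
  take D:  [D I A object] + [B J I A G object] + [J I A G object] + [D B J]
  take B:  [I A object] + [B J I A G object] + [J I A G object] + [B J]
  take J:  [I A object] + [J I A G object] + [J I A G object] + [J]
  take I:  [I A object] + [I A G object] + [I A G object]
  take A:  [A object] + [A G object] + [A G object]
  take G:  [object] + [G object] + [G object]
  take object:  [object] + [object] + [object]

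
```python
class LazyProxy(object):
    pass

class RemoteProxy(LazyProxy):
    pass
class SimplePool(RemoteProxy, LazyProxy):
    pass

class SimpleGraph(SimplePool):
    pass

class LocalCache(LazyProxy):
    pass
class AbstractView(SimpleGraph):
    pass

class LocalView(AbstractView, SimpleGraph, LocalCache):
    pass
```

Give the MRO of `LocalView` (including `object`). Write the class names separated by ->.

L[LocalView] = LocalView + merge(L[AbstractView], L[SimpleGraph], L[LocalCache], [AbstractView SimpleGraph LocalCache])
  take AbstractView:  [AbstractView SimpleGraph SimplePool RemoteProxy LazyProxy object] + [SimpleGraph SimplePool RemoteProxy LazyProxy object] + [LocalCache LazyProxy object] + [AbstractView SimpleGraph LocalCache]
  take SimpleGraph:  [SimpleGraph SimplePool RemoteProxy LazyProxy object] + [SimpleGraph SimplePool RemoteProxy LazyProxy object] + [LocalCache LazyProxy object] + [SimpleGraph LocalCache]
  take SimplePool:  [SimplePool RemoteProxy LazyProxy object] + [SimplePool RemoteProxy LazyProxy object] + [LocalCache LazyProxy object] + [LocalCache]
  take RemoteProxy:  [RemoteProxy LazyProxy object] + [RemoteProxy LazyProxy object] + [LocalCache LazyProxy object] + [LocalCache]
  take LocalCache:  [LazyProxy object] + [LazyProxy object] + [LocalCache LazyProxy object] + [LocalCache]
  take LazyProxy:  [LazyProxy object] + [LazyProxy object] + [LazyProxy object]
  take object:  [object] + [object] + [object]

LocalView -> AbstractView -> SimpleGraph -> SimplePool -> RemoteProxy -> LocalCache -> LazyProxy -> object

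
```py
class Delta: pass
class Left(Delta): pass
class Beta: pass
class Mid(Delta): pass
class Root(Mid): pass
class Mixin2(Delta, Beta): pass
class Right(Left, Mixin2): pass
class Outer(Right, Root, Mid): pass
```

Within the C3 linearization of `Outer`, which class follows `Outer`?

Right

L[Outer] = Outer + merge(L[Right], L[Root], L[Mid], [Right Root Mid])
  take Right:  [Right Left Mixin2 Delta Beta object] + [Root Mid Delta object] + [Mid Delta object] + [Right Root Mid]
  take Left:  [Left Mixin2 Delta Beta object] + [Root Mid Delta object] + [Mid Delta object] + [Root Mid]
  take Mixin2:  [Mixin2 Delta Beta object] + [Root Mid Delta object] + [Mid Delta object] + [Root Mid]
  take Root:  [Delta Beta object] + [Root Mid Delta object] + [Mid Delta object] + [Root Mid]
  take Mid:  [Delta Beta object] + [Mid Delta object] + [Mid Delta object] + [Mid]
  take Delta:  [Delta Beta object] + [Delta object] + [Delta object]
  take Beta:  [Beta object] + [object] + [object]
  take object:  [object] + [object] + [object]
MRO: Outer Right Left Mixin2 Root Mid Delta Beta object
Outer is at position 0; next is Right.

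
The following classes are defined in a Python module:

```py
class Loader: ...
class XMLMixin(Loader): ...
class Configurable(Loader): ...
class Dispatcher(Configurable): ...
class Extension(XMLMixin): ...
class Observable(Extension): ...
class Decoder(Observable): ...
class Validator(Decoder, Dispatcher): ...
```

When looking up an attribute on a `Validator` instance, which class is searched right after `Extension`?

L[Validator] = Validator + merge(L[Decoder], L[Dispatcher], [Decoder Dispatcher])
  take Decoder:  [Decoder Observable Extension XMLMixin Loader object] + [Dispatcher Configurable Loader object] + [Decoder Dispatcher]
  take Observable:  [Observable Extension XMLMixin Loader object] + [Dispatcher Configurable Loader object] + [Dispatcher]
  take Extension:  [Extension XMLMixin Loader object] + [Dispatcher Configurable Loader object] + [Dispatcher]
  take XMLMixin:  [XMLMixin Loader object] + [Dispatcher Configurable Loader object] + [Dispatcher]
  take Dispatcher:  [Loader object] + [Dispatcher Configurable Loader object] + [Dispatcher]
  take Configurable:  [Loader object] + [Configurable Loader object]
  take Loader:  [Loader object] + [Loader object]
  take object:  [object] + [object]
MRO: Validator Decoder Observable Extension XMLMixin Dispatcher Configurable Loader object
Extension is at position 3; next is XMLMixin.

XMLMixin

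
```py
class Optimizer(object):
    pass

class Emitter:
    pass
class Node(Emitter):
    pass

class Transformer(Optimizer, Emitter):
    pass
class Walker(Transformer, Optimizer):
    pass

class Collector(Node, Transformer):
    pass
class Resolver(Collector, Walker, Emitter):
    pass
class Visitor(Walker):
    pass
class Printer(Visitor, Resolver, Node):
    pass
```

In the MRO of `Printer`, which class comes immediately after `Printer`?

L[Printer] = Printer + merge(L[Visitor], L[Resolver], L[Node], [Visitor Resolver Node])
  take Visitor:  [Visitor Walker Transformer Optimizer Emitter object] + [Resolver Collector Node Walker Transformer Optimizer Emitter object] + [Node Emitter object] + [Visitor Resolver Node]
  take Resolver:  [Walker Transformer Optimizer Emitter object] + [Resolver Collector Node Walker Transformer Optimizer Emitter object] + [Node Emitter object] + [Resolver Node]
  take Collector:  [Walker Transformer Optimizer Emitter object] + [Collector Node Walker Transformer Optimizer Emitter object] + [Node Emitter object] + [Node]
  take Node:  [Walker Transformer Optimizer Emitter object] + [Node Walker Transformer Optimizer Emitter object] + [Node Emitter object] + [Node]
  take Walker:  [Walker Transformer Optimizer Emitter object] + [Walker Transformer Optimizer Emitter object] + [Emitter object]
  take Transformer:  [Transformer Optimizer Emitter object] + [Transformer Optimizer Emitter object] + [Emitter object]
  take Optimizer:  [Optimizer Emitter object] + [Optimizer Emitter object] + [Emitter object]
  take Emitter:  [Emitter object] + [Emitter object] + [Emitter object]
  take object:  [object] + [object] + [object]
MRO: Printer Visitor Resolver Collector Node Walker Transformer Optimizer Emitter object
Printer is at position 0; next is Visitor.

Visitor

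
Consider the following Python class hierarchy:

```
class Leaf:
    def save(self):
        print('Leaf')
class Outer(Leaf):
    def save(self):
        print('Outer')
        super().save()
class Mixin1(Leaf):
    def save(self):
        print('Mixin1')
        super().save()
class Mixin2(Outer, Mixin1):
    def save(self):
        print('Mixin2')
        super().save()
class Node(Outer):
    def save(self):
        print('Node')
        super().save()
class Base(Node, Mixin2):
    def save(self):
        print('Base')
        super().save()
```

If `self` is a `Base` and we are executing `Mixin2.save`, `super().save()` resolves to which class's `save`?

Outer

L[Base] = Base + merge(L[Node], L[Mixin2], [Node Mixin2])
  take Node:  [Node Outer Leaf object] + [Mixin2 Outer Mixin1 Leaf object] + [Node Mixin2]
  take Mixin2:  [Outer Leaf object] + [Mixin2 Outer Mixin1 Leaf object] + [Mixin2]
  take Outer:  [Outer Leaf object] + [Outer Mixin1 Leaf object]
  take Mixin1:  [Leaf object] + [Mixin1 Leaf object]
  take Leaf:  [Leaf object] + [Leaf object]
  take object:  [object] + [object]
MRO: Base Node Mixin2 Outer Mixin1 Leaf object
super() in Mixin2.save on a Base instance goes to the class after Mixin2 in Base's MRO: Outer.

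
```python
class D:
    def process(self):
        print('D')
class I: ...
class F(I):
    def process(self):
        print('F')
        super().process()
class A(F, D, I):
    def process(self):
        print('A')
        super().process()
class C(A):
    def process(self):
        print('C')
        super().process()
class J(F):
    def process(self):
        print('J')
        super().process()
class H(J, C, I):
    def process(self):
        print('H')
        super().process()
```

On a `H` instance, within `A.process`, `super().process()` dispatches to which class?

L[H] = H + merge(L[J], L[C], L[I], [J C I])
  take J:  [J F I object] + [C A F D I object] + [I object] + [J C I]
  take C:  [F I object] + [C A F D I object] + [I object] + [C I]
  take A:  [F I object] + [A F D I object] + [I object] + [I]
  take F:  [F I object] + [F D I object] + [I object] + [I]
  take D:  [I object] + [D I object] + [I object] + [I]
  take I:  [I object] + [I object] + [I object] + [I]
  take object:  [object] + [object] + [object]
MRO: H J C A F D I object
super() in A.process on a H instance goes to the class after A in H's MRO: F.

F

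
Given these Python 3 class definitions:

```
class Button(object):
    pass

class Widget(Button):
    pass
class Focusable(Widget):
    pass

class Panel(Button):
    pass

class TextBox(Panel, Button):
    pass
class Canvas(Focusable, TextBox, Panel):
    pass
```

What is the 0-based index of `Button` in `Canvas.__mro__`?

5

L[Canvas] = Canvas + merge(L[Focusable], L[TextBox], L[Panel], [Focusable TextBox Panel])
  take Focusable:  [Focusable Widget Button object] + [TextBox Panel Button object] + [Panel Button object] + [Focusable TextBox Panel]
  take Widget:  [Widget Button object] + [TextBox Panel Button object] + [Panel Button object] + [TextBox Panel]
  take TextBox:  [Button object] + [TextBox Panel Button object] + [Panel Button object] + [TextBox Panel]
  take Panel:  [Button object] + [Panel Button object] + [Panel Button object] + [Panel]
  take Button:  [Button object] + [Button object] + [Button object]
  take object:  [object] + [object] + [object]
MRO: Canvas Focusable Widget TextBox Panel Button object
Button sits at index 5.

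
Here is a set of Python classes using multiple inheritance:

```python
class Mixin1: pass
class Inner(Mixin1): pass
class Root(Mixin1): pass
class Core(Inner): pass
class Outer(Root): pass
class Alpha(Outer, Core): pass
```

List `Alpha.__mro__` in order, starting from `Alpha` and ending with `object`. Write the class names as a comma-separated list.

Alpha, Outer, Root, Core, Inner, Mixin1, object

L[Alpha] = Alpha + merge(L[Outer], L[Core], [Outer Core])
  take Outer:  [Outer Root Mixin1 object] + [Core Inner Mixin1 object] + [Outer Core]
  take Root:  [Root Mixin1 object] + [Core Inner Mixin1 object] + [Core]
  take Core:  [Mixin1 object] + [Core Inner Mixin1 object] + [Core]
  take Inner:  [Mixin1 object] + [Inner Mixin1 object]
  take Mixin1:  [Mixin1 object] + [Mixin1 object]
  take object:  [object] + [object]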